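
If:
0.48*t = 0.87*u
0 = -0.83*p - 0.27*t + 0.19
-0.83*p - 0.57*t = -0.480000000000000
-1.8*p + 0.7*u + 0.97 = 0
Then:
No Solution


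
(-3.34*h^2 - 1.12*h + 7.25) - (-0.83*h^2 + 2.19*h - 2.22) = -2.51*h^2 - 3.31*h + 9.47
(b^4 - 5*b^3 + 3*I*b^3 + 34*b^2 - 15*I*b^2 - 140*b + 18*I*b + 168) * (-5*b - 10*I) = -5*b^5 + 25*b^4 - 25*I*b^4 - 140*b^3 + 125*I*b^3 + 550*b^2 - 430*I*b^2 - 660*b + 1400*I*b - 1680*I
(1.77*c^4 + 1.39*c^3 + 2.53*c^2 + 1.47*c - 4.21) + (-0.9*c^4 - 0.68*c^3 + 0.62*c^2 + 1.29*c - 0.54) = 0.87*c^4 + 0.71*c^3 + 3.15*c^2 + 2.76*c - 4.75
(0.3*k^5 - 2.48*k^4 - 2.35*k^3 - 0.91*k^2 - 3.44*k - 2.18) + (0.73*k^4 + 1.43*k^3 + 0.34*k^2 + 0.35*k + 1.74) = 0.3*k^5 - 1.75*k^4 - 0.92*k^3 - 0.57*k^2 - 3.09*k - 0.44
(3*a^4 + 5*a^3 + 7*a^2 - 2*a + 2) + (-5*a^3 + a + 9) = 3*a^4 + 7*a^2 - a + 11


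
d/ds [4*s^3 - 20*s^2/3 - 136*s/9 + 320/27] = 12*s^2 - 40*s/3 - 136/9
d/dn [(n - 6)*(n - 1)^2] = (n - 1)*(3*n - 13)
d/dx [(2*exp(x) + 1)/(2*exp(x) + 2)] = 1/(8*cosh(x/2)^2)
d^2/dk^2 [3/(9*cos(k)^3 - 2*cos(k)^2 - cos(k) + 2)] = 3*((23*cos(k) - 16*cos(2*k) + 81*cos(3*k))*(9*cos(k)^3 - 2*cos(k)^2 - cos(k) + 2)/4 + 2*(-27*cos(k)^2 + 4*cos(k) + 1)^2*sin(k)^2)/(9*cos(k)^3 - 2*cos(k)^2 - cos(k) + 2)^3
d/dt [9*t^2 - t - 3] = 18*t - 1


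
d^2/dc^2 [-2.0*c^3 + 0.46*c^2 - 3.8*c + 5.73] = 0.92 - 12.0*c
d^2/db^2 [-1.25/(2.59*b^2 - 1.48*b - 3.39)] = (-16.77025*b^2 + 9.583*b + 1.25*(5.18*b - 1.48)*(10.36*b - 2.96) + 21.95025)/(-2.59*b^2 + 1.48*b + 3.39)^3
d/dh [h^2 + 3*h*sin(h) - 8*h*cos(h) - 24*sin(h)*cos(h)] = 8*h*sin(h) + 3*h*cos(h) + 2*h + 3*sin(h) - 8*cos(h) - 24*cos(2*h)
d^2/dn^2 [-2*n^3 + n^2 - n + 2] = 2 - 12*n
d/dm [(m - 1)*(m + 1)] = 2*m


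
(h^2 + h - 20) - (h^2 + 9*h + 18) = -8*h - 38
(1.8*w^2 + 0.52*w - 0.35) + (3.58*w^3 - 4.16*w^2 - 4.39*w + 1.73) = 3.58*w^3 - 2.36*w^2 - 3.87*w + 1.38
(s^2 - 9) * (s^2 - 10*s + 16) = s^4 - 10*s^3 + 7*s^2 + 90*s - 144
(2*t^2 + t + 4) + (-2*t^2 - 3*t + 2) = 6 - 2*t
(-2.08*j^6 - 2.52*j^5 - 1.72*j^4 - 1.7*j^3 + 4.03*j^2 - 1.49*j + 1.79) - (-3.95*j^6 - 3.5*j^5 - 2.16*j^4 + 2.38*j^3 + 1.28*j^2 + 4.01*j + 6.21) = 1.87*j^6 + 0.98*j^5 + 0.44*j^4 - 4.08*j^3 + 2.75*j^2 - 5.5*j - 4.42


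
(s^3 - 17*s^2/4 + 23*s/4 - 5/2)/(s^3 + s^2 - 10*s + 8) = (s - 5/4)/(s + 4)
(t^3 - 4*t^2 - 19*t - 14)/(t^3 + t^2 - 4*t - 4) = (t - 7)/(t - 2)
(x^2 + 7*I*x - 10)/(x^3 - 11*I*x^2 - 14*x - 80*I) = (x + 5*I)/(x^2 - 13*I*x - 40)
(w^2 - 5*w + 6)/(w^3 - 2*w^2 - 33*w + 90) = (w - 2)/(w^2 + w - 30)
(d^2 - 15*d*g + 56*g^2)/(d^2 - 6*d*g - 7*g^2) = (d - 8*g)/(d + g)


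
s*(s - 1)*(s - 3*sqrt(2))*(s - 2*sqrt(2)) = s^4 - 5*sqrt(2)*s^3 - s^3 + 5*sqrt(2)*s^2 + 12*s^2 - 12*s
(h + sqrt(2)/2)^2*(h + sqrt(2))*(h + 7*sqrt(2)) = h^4 + 9*sqrt(2)*h^3 + 61*h^2/2 + 18*sqrt(2)*h + 7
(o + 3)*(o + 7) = o^2 + 10*o + 21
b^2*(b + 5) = b^3 + 5*b^2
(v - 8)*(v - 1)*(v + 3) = v^3 - 6*v^2 - 19*v + 24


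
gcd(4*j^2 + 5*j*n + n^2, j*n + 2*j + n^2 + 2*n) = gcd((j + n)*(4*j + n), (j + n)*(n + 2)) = j + n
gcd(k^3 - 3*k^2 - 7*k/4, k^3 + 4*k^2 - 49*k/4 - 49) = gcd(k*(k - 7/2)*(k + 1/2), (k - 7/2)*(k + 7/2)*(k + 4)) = k - 7/2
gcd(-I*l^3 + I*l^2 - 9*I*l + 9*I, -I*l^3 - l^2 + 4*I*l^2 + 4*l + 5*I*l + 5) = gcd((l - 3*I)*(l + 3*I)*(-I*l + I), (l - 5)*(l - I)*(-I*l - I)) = 1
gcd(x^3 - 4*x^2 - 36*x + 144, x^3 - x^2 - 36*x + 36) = x^2 - 36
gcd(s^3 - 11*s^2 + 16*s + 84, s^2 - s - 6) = s + 2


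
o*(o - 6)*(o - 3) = o^3 - 9*o^2 + 18*o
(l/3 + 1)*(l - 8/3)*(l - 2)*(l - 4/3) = l^4/3 - l^3 - 58*l^2/27 + 248*l/27 - 64/9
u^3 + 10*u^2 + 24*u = u*(u + 4)*(u + 6)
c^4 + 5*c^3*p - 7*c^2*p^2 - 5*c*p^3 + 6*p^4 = (c - p)^2*(c + p)*(c + 6*p)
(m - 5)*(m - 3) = m^2 - 8*m + 15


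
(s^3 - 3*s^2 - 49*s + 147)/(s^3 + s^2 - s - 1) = (s^3 - 3*s^2 - 49*s + 147)/(s^3 + s^2 - s - 1)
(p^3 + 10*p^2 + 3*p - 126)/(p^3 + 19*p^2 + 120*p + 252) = (p - 3)/(p + 6)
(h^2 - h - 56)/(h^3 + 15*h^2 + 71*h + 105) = (h - 8)/(h^2 + 8*h + 15)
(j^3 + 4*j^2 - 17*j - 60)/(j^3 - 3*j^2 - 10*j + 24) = (j + 5)/(j - 2)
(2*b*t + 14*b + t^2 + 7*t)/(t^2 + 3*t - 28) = (2*b + t)/(t - 4)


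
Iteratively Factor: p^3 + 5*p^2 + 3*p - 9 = (p + 3)*(p^2 + 2*p - 3) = (p + 3)^2*(p - 1)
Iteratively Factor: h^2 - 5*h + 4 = (h - 1)*(h - 4)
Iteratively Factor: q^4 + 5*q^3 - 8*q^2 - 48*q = (q - 3)*(q^3 + 8*q^2 + 16*q) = q*(q - 3)*(q^2 + 8*q + 16) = q*(q - 3)*(q + 4)*(q + 4)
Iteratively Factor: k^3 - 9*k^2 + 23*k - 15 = (k - 5)*(k^2 - 4*k + 3) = (k - 5)*(k - 1)*(k - 3)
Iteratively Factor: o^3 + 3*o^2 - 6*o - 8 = (o + 4)*(o^2 - o - 2) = (o - 2)*(o + 4)*(o + 1)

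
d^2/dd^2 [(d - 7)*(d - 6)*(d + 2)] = 6*d - 22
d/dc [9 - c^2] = -2*c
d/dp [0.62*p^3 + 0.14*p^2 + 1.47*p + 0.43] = 1.86*p^2 + 0.28*p + 1.47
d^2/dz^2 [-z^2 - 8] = -2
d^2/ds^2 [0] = 0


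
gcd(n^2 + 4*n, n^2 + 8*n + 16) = n + 4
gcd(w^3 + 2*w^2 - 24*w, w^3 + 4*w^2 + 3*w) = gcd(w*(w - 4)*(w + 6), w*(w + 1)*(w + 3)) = w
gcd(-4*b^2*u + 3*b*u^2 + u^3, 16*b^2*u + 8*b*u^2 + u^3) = 4*b*u + u^2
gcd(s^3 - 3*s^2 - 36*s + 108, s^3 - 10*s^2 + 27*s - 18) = s^2 - 9*s + 18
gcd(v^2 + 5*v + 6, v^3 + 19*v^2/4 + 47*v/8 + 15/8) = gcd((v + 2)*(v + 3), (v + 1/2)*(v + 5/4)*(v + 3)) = v + 3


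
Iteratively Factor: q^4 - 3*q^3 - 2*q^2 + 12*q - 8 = (q - 1)*(q^3 - 2*q^2 - 4*q + 8) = (q - 2)*(q - 1)*(q^2 - 4) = (q - 2)*(q - 1)*(q + 2)*(q - 2)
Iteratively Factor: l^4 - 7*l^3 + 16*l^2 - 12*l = (l - 2)*(l^3 - 5*l^2 + 6*l) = (l - 3)*(l - 2)*(l^2 - 2*l) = (l - 3)*(l - 2)^2*(l)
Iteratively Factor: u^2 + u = (u)*(u + 1)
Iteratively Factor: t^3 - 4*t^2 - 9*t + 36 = (t + 3)*(t^2 - 7*t + 12) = (t - 3)*(t + 3)*(t - 4)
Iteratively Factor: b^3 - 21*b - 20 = (b - 5)*(b^2 + 5*b + 4) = (b - 5)*(b + 1)*(b + 4)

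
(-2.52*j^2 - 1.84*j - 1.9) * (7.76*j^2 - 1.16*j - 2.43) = -19.5552*j^4 - 11.3552*j^3 - 6.486*j^2 + 6.6752*j + 4.617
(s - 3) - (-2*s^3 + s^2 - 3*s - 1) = 2*s^3 - s^2 + 4*s - 2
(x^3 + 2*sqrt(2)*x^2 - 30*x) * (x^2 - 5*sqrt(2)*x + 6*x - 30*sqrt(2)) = x^5 - 3*sqrt(2)*x^4 + 6*x^4 - 50*x^3 - 18*sqrt(2)*x^3 - 300*x^2 + 150*sqrt(2)*x^2 + 900*sqrt(2)*x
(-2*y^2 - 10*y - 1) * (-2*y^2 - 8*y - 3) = 4*y^4 + 36*y^3 + 88*y^2 + 38*y + 3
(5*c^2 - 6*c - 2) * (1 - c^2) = -5*c^4 + 6*c^3 + 7*c^2 - 6*c - 2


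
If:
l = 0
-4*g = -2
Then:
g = 1/2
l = 0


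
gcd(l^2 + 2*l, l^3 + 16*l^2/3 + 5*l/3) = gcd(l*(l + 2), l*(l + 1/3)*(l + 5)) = l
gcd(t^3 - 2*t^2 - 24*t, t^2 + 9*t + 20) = t + 4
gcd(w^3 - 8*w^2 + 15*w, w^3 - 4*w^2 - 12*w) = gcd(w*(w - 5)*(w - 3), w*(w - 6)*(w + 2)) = w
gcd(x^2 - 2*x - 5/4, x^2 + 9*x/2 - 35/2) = x - 5/2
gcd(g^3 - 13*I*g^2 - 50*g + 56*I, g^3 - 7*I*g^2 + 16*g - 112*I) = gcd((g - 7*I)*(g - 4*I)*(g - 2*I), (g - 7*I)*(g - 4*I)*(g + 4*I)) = g^2 - 11*I*g - 28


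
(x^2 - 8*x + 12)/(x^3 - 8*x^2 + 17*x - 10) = (x - 6)/(x^2 - 6*x + 5)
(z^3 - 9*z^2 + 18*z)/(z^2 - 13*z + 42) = z*(z - 3)/(z - 7)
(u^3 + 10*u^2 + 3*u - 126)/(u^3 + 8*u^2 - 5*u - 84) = (u + 6)/(u + 4)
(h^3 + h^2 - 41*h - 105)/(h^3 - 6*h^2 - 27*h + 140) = (h + 3)/(h - 4)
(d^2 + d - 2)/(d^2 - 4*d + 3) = (d + 2)/(d - 3)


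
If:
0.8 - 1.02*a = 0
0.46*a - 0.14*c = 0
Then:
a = 0.78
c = 2.58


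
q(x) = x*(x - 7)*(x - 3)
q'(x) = x*(x - 7) + x*(x - 3) + (x - 7)*(x - 3)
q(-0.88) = -26.91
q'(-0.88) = 40.92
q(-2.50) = -130.62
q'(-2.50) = 89.75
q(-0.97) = -30.69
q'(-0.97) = 43.22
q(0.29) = 5.27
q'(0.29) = 15.45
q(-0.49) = -12.81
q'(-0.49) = 31.52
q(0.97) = 11.87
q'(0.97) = 4.42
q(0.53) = 8.47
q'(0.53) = 11.24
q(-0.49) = -12.81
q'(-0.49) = 31.52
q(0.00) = 0.00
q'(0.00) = 21.00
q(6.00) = -18.00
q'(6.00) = 9.00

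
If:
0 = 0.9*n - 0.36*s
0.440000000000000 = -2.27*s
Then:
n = -0.08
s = -0.19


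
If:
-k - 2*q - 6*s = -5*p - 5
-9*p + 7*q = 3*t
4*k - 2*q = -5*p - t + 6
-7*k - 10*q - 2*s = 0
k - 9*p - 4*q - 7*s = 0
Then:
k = 5534/3427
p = -27/3427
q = -4560/3427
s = 3431/3427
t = -10559/3427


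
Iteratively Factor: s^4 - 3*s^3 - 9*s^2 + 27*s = (s - 3)*(s^3 - 9*s) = s*(s - 3)*(s^2 - 9) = s*(s - 3)^2*(s + 3)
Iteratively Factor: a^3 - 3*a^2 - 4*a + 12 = (a + 2)*(a^2 - 5*a + 6) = (a - 3)*(a + 2)*(a - 2)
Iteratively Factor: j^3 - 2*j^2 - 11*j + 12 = (j - 4)*(j^2 + 2*j - 3) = (j - 4)*(j + 3)*(j - 1)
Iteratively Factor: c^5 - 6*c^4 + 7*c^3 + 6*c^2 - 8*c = (c - 4)*(c^4 - 2*c^3 - c^2 + 2*c) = (c - 4)*(c + 1)*(c^3 - 3*c^2 + 2*c) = (c - 4)*(c - 2)*(c + 1)*(c^2 - c) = (c - 4)*(c - 2)*(c - 1)*(c + 1)*(c)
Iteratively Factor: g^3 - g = (g)*(g^2 - 1) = g*(g - 1)*(g + 1)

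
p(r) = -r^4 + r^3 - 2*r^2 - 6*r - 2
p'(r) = -4*r^3 + 3*r^2 - 4*r - 6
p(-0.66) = 0.61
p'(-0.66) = -0.90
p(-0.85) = 0.52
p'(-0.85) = 2.02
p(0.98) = -9.78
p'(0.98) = -10.80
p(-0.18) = -0.99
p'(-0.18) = -5.16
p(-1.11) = -0.69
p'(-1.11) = 7.61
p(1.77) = -23.16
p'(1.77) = -25.86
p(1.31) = -13.99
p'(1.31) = -15.08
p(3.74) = -195.75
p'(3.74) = -188.25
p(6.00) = -1190.00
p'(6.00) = -786.00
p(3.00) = -92.00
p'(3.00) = -99.00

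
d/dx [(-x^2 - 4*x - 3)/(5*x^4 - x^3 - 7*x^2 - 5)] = (-x*(-20*x^2 + 3*x + 14)*(x^2 + 4*x + 3) + 2*(x + 2)*(-5*x^4 + x^3 + 7*x^2 + 5))/(-5*x^4 + x^3 + 7*x^2 + 5)^2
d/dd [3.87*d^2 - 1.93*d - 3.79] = 7.74*d - 1.93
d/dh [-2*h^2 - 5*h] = -4*h - 5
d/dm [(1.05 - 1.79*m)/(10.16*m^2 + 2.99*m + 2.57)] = (18.1864*m^2 - 21.336*m - 7.7398)/(103.2256*m^4 + 60.7568*m^3 + 61.1625*m^2 + 15.3686*m + 6.6049)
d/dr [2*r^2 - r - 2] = 4*r - 1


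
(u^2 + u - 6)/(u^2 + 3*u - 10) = (u + 3)/(u + 5)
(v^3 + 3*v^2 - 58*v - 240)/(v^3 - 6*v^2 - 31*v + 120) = (v + 6)/(v - 3)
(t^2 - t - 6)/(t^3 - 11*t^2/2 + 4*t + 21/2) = 2*(t + 2)/(2*t^2 - 5*t - 7)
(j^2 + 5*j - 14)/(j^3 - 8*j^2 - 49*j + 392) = (j - 2)/(j^2 - 15*j + 56)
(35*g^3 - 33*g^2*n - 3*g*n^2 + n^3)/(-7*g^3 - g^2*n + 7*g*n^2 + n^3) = (-35*g^2 - 2*g*n + n^2)/(7*g^2 + 8*g*n + n^2)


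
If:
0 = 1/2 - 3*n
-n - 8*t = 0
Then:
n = 1/6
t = -1/48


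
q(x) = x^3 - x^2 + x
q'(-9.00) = 262.00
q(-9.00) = -819.00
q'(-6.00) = 121.00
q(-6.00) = -258.00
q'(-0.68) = 3.75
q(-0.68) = -1.46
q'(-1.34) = 9.07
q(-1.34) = -5.54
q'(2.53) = 15.14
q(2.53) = 12.32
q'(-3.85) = 53.17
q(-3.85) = -75.74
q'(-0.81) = 4.59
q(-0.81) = -2.00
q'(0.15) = 0.77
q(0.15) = 0.13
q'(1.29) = 3.41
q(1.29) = 1.77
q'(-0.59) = 3.22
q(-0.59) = -1.14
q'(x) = 3*x^2 - 2*x + 1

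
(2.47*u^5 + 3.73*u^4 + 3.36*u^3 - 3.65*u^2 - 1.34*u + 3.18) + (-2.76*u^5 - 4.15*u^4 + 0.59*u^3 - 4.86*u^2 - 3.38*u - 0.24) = -0.29*u^5 - 0.42*u^4 + 3.95*u^3 - 8.51*u^2 - 4.72*u + 2.94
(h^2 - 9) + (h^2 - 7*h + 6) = 2*h^2 - 7*h - 3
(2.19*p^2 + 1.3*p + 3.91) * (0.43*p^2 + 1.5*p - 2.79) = 0.9417*p^4 + 3.844*p^3 - 2.4788*p^2 + 2.238*p - 10.9089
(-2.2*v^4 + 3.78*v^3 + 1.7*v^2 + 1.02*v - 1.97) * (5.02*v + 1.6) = -11.044*v^5 + 15.4556*v^4 + 14.582*v^3 + 7.8404*v^2 - 8.2574*v - 3.152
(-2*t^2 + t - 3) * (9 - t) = 2*t^3 - 19*t^2 + 12*t - 27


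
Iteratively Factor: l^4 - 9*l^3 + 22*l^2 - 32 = (l - 2)*(l^3 - 7*l^2 + 8*l + 16) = (l - 2)*(l + 1)*(l^2 - 8*l + 16) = (l - 4)*(l - 2)*(l + 1)*(l - 4)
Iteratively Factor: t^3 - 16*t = (t - 4)*(t^2 + 4*t) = (t - 4)*(t + 4)*(t)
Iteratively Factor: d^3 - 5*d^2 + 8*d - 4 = (d - 2)*(d^2 - 3*d + 2) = (d - 2)^2*(d - 1)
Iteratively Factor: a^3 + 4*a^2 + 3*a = (a + 3)*(a^2 + a) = (a + 1)*(a + 3)*(a)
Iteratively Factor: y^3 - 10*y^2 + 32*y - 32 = (y - 4)*(y^2 - 6*y + 8) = (y - 4)^2*(y - 2)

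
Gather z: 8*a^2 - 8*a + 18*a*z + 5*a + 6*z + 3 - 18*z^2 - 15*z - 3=8*a^2 - 3*a - 18*z^2 + z*(18*a - 9)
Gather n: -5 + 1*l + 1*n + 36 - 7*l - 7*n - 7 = -6*l - 6*n + 24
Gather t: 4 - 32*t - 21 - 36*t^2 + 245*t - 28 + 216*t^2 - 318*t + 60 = 180*t^2 - 105*t + 15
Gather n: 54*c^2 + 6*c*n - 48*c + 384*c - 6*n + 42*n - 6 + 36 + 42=54*c^2 + 336*c + n*(6*c + 36) + 72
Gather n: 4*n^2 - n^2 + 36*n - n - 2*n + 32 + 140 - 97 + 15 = 3*n^2 + 33*n + 90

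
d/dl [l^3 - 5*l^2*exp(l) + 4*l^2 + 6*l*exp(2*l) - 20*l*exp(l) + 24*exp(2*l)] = -5*l^2*exp(l) + 3*l^2 + 12*l*exp(2*l) - 30*l*exp(l) + 8*l + 54*exp(2*l) - 20*exp(l)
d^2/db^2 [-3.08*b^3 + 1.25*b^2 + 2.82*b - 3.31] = 2.5 - 18.48*b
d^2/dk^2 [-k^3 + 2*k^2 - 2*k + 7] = 4 - 6*k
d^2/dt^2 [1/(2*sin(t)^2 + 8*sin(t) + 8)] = (2*sin(t) + cos(2*t) + 2)/(sin(t) + 2)^4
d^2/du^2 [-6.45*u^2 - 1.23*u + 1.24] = -12.9000000000000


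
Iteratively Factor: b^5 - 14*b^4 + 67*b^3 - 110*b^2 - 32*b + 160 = (b - 4)*(b^4 - 10*b^3 + 27*b^2 - 2*b - 40) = (b - 5)*(b - 4)*(b^3 - 5*b^2 + 2*b + 8) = (b - 5)*(b - 4)*(b - 2)*(b^2 - 3*b - 4) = (b - 5)*(b - 4)^2*(b - 2)*(b + 1)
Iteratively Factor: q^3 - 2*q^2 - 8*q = (q)*(q^2 - 2*q - 8) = q*(q + 2)*(q - 4)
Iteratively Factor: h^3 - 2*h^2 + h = (h - 1)*(h^2 - h) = (h - 1)^2*(h)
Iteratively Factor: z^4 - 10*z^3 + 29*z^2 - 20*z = (z - 1)*(z^3 - 9*z^2 + 20*z) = (z - 4)*(z - 1)*(z^2 - 5*z) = z*(z - 4)*(z - 1)*(z - 5)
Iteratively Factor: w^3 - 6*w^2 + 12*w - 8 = (w - 2)*(w^2 - 4*w + 4) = (w - 2)^2*(w - 2)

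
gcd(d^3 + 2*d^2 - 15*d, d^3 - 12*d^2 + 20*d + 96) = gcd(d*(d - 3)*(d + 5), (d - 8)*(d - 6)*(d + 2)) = 1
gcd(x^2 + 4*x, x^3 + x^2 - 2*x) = x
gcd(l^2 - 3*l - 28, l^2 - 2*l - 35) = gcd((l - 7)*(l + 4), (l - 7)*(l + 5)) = l - 7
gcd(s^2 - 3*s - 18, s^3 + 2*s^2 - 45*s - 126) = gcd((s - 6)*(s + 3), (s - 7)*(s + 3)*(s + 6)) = s + 3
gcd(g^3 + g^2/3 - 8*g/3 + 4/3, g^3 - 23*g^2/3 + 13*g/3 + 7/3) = g - 1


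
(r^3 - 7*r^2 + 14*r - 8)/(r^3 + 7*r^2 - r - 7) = (r^2 - 6*r + 8)/(r^2 + 8*r + 7)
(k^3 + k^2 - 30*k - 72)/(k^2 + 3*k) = k - 2 - 24/k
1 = 1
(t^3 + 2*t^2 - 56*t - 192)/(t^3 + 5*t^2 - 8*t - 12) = (t^2 - 4*t - 32)/(t^2 - t - 2)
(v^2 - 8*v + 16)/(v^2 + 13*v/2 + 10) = 2*(v^2 - 8*v + 16)/(2*v^2 + 13*v + 20)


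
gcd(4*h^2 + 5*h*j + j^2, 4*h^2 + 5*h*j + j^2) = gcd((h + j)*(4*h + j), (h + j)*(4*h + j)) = 4*h^2 + 5*h*j + j^2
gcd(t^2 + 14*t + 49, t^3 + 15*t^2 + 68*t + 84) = t + 7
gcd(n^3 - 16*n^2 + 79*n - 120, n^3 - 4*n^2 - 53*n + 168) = n^2 - 11*n + 24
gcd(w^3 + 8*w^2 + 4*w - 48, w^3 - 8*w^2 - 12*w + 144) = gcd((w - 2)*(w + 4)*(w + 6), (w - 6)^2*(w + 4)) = w + 4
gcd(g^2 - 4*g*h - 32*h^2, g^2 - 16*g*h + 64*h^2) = g - 8*h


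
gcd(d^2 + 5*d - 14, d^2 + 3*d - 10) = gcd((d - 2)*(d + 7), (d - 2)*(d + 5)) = d - 2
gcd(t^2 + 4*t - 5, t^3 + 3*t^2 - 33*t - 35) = 1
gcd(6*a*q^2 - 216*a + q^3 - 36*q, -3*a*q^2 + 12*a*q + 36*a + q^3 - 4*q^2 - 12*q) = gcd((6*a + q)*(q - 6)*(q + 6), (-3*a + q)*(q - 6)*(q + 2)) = q - 6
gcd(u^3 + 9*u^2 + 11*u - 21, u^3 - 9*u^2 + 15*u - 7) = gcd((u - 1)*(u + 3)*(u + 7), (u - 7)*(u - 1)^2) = u - 1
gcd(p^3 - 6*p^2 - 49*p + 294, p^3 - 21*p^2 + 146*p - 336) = p^2 - 13*p + 42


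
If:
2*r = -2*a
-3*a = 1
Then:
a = -1/3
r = 1/3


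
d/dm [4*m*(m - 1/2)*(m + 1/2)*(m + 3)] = 16*m^3 + 36*m^2 - 2*m - 3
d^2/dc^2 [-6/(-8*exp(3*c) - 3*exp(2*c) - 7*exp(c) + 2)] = 6*(2*(24*exp(2*c) + 6*exp(c) + 7)^2*exp(c) - (72*exp(2*c) + 12*exp(c) + 7)*(8*exp(3*c) + 3*exp(2*c) + 7*exp(c) - 2))*exp(c)/(8*exp(3*c) + 3*exp(2*c) + 7*exp(c) - 2)^3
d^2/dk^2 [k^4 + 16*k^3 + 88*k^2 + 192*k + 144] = 12*k^2 + 96*k + 176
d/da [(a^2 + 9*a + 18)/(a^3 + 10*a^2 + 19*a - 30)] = (-a^2 - 6*a - 17)/(a^4 + 8*a^3 + 6*a^2 - 40*a + 25)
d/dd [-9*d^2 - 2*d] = -18*d - 2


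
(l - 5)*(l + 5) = l^2 - 25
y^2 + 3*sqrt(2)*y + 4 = (y + sqrt(2))*(y + 2*sqrt(2))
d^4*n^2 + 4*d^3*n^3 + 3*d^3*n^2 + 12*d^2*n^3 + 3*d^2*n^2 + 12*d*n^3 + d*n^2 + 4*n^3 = (d + 1)*(d + 4*n)*(d*n + n)^2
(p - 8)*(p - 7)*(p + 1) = p^3 - 14*p^2 + 41*p + 56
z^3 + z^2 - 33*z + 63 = (z - 3)^2*(z + 7)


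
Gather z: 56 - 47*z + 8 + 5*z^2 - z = 5*z^2 - 48*z + 64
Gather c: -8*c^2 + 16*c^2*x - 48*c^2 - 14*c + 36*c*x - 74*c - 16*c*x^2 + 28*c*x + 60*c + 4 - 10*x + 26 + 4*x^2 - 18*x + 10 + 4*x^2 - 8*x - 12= c^2*(16*x - 56) + c*(-16*x^2 + 64*x - 28) + 8*x^2 - 36*x + 28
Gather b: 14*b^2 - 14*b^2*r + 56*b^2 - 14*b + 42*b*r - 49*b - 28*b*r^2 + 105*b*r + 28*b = b^2*(70 - 14*r) + b*(-28*r^2 + 147*r - 35)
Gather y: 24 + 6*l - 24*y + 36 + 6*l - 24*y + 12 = 12*l - 48*y + 72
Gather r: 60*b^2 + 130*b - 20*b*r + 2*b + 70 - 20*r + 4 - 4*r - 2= 60*b^2 + 132*b + r*(-20*b - 24) + 72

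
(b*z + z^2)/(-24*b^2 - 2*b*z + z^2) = z*(b + z)/(-24*b^2 - 2*b*z + z^2)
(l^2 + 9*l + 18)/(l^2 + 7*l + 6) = (l + 3)/(l + 1)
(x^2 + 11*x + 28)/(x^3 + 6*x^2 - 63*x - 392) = (x + 4)/(x^2 - x - 56)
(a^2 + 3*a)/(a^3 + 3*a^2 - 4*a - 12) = a/(a^2 - 4)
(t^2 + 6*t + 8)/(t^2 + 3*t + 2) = (t + 4)/(t + 1)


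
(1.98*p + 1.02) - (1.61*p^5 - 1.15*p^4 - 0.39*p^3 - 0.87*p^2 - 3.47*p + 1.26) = -1.61*p^5 + 1.15*p^4 + 0.39*p^3 + 0.87*p^2 + 5.45*p - 0.24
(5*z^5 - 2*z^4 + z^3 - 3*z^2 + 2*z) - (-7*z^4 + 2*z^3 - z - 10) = 5*z^5 + 5*z^4 - z^3 - 3*z^2 + 3*z + 10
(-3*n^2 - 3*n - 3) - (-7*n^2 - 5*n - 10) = 4*n^2 + 2*n + 7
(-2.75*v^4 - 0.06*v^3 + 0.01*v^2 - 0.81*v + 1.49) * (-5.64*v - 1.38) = 15.51*v^5 + 4.1334*v^4 + 0.0264*v^3 + 4.5546*v^2 - 7.2858*v - 2.0562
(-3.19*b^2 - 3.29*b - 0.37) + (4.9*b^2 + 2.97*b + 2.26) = 1.71*b^2 - 0.32*b + 1.89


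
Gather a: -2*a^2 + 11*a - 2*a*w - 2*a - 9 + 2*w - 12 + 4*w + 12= -2*a^2 + a*(9 - 2*w) + 6*w - 9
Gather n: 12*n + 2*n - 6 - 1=14*n - 7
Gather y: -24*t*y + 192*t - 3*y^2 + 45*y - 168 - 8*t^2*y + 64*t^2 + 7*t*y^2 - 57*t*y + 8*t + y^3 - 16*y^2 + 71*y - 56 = 64*t^2 + 200*t + y^3 + y^2*(7*t - 19) + y*(-8*t^2 - 81*t + 116) - 224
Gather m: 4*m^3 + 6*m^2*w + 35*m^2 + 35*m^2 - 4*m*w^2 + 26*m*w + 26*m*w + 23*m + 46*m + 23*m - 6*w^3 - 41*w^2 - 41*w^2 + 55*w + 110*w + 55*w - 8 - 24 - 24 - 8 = 4*m^3 + m^2*(6*w + 70) + m*(-4*w^2 + 52*w + 92) - 6*w^3 - 82*w^2 + 220*w - 64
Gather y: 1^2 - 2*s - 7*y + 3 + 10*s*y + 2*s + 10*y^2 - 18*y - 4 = 10*y^2 + y*(10*s - 25)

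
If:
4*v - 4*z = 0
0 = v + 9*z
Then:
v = 0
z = 0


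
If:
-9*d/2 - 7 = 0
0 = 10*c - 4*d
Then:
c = -28/45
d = -14/9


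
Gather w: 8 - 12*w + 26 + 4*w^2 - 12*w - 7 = 4*w^2 - 24*w + 27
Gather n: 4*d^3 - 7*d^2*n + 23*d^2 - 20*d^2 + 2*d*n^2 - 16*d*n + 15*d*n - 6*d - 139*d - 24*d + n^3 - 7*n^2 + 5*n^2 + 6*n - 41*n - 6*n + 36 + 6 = 4*d^3 + 3*d^2 - 169*d + n^3 + n^2*(2*d - 2) + n*(-7*d^2 - d - 41) + 42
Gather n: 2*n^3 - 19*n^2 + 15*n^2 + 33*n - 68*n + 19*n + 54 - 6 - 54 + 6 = 2*n^3 - 4*n^2 - 16*n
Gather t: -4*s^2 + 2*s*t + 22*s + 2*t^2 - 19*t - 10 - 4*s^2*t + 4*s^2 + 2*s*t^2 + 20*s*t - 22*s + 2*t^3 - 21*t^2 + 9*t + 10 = 2*t^3 + t^2*(2*s - 19) + t*(-4*s^2 + 22*s - 10)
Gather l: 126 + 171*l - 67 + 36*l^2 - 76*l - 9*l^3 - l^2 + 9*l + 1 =-9*l^3 + 35*l^2 + 104*l + 60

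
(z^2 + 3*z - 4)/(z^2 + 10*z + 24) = (z - 1)/(z + 6)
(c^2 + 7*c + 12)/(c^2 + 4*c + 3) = (c + 4)/(c + 1)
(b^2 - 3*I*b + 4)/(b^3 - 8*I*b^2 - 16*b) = (b + I)/(b*(b - 4*I))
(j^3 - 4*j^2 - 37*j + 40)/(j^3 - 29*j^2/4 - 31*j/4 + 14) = 4*(j + 5)/(4*j + 7)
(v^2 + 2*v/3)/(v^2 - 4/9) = 3*v/(3*v - 2)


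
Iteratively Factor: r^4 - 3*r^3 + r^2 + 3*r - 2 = (r - 1)*(r^3 - 2*r^2 - r + 2) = (r - 2)*(r - 1)*(r^2 - 1) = (r - 2)*(r - 1)^2*(r + 1)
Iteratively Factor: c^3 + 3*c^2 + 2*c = (c)*(c^2 + 3*c + 2) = c*(c + 1)*(c + 2)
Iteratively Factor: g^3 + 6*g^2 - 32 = (g + 4)*(g^2 + 2*g - 8) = (g - 2)*(g + 4)*(g + 4)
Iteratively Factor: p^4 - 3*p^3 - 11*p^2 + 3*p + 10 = (p - 5)*(p^3 + 2*p^2 - p - 2) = (p - 5)*(p + 1)*(p^2 + p - 2) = (p - 5)*(p + 1)*(p + 2)*(p - 1)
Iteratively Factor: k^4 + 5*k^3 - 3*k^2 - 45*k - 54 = (k + 3)*(k^3 + 2*k^2 - 9*k - 18) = (k + 3)^2*(k^2 - k - 6) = (k - 3)*(k + 3)^2*(k + 2)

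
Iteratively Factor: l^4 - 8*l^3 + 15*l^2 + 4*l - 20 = (l - 2)*(l^3 - 6*l^2 + 3*l + 10) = (l - 5)*(l - 2)*(l^2 - l - 2) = (l - 5)*(l - 2)*(l + 1)*(l - 2)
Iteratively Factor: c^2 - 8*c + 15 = (c - 5)*(c - 3)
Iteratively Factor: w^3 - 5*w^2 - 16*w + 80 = (w + 4)*(w^2 - 9*w + 20) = (w - 4)*(w + 4)*(w - 5)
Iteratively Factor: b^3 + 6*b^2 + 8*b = (b)*(b^2 + 6*b + 8) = b*(b + 4)*(b + 2)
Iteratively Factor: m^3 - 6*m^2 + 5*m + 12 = (m - 3)*(m^2 - 3*m - 4) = (m - 4)*(m - 3)*(m + 1)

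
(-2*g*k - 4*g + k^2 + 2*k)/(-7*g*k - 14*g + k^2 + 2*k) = (2*g - k)/(7*g - k)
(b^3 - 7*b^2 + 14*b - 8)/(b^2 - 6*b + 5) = (b^2 - 6*b + 8)/(b - 5)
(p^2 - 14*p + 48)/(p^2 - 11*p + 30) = (p - 8)/(p - 5)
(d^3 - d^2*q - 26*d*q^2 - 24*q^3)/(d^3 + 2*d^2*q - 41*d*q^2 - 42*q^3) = (d + 4*q)/(d + 7*q)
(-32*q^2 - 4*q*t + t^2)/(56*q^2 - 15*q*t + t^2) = (-4*q - t)/(7*q - t)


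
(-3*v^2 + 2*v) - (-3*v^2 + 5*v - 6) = 6 - 3*v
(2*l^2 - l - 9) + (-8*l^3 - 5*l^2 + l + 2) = -8*l^3 - 3*l^2 - 7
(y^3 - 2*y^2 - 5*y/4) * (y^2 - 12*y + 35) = y^5 - 14*y^4 + 231*y^3/4 - 55*y^2 - 175*y/4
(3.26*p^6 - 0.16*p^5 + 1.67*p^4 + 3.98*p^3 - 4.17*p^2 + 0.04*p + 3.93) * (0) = 0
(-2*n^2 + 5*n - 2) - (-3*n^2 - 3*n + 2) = n^2 + 8*n - 4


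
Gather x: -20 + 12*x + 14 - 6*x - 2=6*x - 8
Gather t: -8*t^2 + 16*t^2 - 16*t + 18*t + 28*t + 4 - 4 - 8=8*t^2 + 30*t - 8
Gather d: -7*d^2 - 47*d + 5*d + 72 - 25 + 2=-7*d^2 - 42*d + 49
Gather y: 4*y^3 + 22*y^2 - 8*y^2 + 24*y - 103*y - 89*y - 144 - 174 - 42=4*y^3 + 14*y^2 - 168*y - 360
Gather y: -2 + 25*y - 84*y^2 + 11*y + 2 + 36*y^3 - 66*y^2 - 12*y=36*y^3 - 150*y^2 + 24*y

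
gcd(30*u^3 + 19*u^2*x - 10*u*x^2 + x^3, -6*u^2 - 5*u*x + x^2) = -6*u^2 - 5*u*x + x^2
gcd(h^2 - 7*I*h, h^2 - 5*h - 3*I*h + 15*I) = 1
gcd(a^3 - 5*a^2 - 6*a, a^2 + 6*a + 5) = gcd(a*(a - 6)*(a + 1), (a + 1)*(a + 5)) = a + 1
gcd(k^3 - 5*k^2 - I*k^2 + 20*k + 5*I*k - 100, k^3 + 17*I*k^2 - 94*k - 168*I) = k + 4*I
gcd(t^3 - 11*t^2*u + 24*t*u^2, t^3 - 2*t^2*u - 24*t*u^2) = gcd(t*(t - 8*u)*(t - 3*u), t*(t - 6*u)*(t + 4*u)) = t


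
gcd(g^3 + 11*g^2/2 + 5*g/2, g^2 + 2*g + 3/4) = g + 1/2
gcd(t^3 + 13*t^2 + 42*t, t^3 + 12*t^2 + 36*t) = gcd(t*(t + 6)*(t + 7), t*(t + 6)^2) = t^2 + 6*t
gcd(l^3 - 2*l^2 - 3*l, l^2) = l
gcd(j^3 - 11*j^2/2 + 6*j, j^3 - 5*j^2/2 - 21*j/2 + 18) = j^2 - 11*j/2 + 6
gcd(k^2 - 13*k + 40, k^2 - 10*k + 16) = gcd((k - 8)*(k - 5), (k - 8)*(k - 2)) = k - 8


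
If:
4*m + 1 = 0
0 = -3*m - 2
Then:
No Solution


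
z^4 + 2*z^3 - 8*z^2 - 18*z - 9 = (z - 3)*(z + 1)^2*(z + 3)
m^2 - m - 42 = (m - 7)*(m + 6)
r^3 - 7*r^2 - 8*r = r*(r - 8)*(r + 1)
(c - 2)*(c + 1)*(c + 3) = c^3 + 2*c^2 - 5*c - 6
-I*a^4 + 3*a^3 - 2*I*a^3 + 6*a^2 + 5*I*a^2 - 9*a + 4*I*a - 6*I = (a + 3)*(a + I)*(a + 2*I)*(-I*a + I)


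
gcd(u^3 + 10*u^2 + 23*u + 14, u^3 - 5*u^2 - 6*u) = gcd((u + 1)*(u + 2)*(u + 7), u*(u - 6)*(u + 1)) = u + 1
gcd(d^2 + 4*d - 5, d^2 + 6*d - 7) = d - 1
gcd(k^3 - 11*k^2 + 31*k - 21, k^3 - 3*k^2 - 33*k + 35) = k^2 - 8*k + 7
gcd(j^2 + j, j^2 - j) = j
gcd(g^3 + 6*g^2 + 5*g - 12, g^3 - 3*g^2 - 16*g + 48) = g + 4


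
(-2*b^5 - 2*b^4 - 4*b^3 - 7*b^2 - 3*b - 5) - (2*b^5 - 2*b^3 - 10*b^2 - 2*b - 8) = -4*b^5 - 2*b^4 - 2*b^3 + 3*b^2 - b + 3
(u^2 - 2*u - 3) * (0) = 0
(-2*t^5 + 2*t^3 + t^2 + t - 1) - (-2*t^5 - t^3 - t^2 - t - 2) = 3*t^3 + 2*t^2 + 2*t + 1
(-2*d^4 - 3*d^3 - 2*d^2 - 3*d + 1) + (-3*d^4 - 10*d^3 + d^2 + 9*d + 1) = -5*d^4 - 13*d^3 - d^2 + 6*d + 2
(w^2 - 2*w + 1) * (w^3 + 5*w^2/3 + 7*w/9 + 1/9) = w^5 - w^4/3 - 14*w^3/9 + 2*w^2/9 + 5*w/9 + 1/9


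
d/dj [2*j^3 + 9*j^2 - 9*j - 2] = 6*j^2 + 18*j - 9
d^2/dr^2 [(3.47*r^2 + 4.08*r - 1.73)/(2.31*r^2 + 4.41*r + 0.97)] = (-27.155898*r^3 - 102.040092*r^2 - 160.594434*r - 87.91379)/(12.326391*r^6 + 70.596603*r^5 + 150.303384*r^4 + 145.055043*r^3 + 63.114408*r^2 + 12.448107*r + 0.912673)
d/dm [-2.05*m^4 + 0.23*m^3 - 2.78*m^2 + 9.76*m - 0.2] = -8.2*m^3 + 0.69*m^2 - 5.56*m + 9.76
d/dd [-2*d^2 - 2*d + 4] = -4*d - 2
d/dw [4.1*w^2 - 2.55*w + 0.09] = 8.2*w - 2.55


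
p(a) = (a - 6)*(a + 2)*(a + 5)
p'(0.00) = -32.00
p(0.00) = -60.00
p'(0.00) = -32.00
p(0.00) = -60.00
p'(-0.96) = -31.16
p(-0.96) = -29.24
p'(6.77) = 119.04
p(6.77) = 79.48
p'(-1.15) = -30.33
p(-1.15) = -23.40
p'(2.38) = -10.25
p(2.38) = -117.01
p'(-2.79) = -14.23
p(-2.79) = 15.35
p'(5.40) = 66.28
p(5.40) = -46.18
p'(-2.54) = -17.73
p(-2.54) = 11.34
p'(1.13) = -25.91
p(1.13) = -93.44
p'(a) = (a - 6)*(a + 2) + (a - 6)*(a + 5) + (a + 2)*(a + 5)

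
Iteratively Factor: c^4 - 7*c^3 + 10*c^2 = (c)*(c^3 - 7*c^2 + 10*c) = c^2*(c^2 - 7*c + 10) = c^2*(c - 5)*(c - 2)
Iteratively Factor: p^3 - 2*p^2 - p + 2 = (p + 1)*(p^2 - 3*p + 2) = (p - 2)*(p + 1)*(p - 1)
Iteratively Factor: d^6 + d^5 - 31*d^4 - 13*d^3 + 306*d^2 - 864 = (d - 3)*(d^5 + 4*d^4 - 19*d^3 - 70*d^2 + 96*d + 288) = (d - 3)^2*(d^4 + 7*d^3 + 2*d^2 - 64*d - 96) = (d - 3)^3*(d^3 + 10*d^2 + 32*d + 32) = (d - 3)^3*(d + 4)*(d^2 + 6*d + 8) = (d - 3)^3*(d + 4)^2*(d + 2)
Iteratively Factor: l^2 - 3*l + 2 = (l - 1)*(l - 2)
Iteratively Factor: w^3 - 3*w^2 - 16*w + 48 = (w - 4)*(w^2 + w - 12) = (w - 4)*(w - 3)*(w + 4)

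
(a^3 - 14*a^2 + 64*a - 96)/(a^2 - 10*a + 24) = a - 4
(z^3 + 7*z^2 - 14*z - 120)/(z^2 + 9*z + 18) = (z^2 + z - 20)/(z + 3)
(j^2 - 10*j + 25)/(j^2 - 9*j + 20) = (j - 5)/(j - 4)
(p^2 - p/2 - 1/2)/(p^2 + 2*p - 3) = (p + 1/2)/(p + 3)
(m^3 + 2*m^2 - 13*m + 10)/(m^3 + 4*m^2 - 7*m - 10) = (m - 1)/(m + 1)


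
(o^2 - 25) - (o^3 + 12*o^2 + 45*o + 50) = -o^3 - 11*o^2 - 45*o - 75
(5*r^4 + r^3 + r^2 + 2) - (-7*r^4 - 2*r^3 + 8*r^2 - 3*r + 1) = 12*r^4 + 3*r^3 - 7*r^2 + 3*r + 1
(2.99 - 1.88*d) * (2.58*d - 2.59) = -4.8504*d^2 + 12.5834*d - 7.7441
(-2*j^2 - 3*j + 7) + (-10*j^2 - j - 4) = -12*j^2 - 4*j + 3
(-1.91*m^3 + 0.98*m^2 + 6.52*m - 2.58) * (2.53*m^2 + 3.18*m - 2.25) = -4.8323*m^5 - 3.5944*m^4 + 23.9095*m^3 + 12.0012*m^2 - 22.8744*m + 5.805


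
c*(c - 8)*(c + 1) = c^3 - 7*c^2 - 8*c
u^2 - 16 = (u - 4)*(u + 4)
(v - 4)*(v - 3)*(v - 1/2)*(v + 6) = v^4 - 3*v^3/2 - 59*v^2/2 + 87*v - 36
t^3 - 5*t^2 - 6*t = t*(t - 6)*(t + 1)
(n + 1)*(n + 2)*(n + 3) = n^3 + 6*n^2 + 11*n + 6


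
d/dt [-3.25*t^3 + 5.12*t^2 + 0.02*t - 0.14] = -9.75*t^2 + 10.24*t + 0.02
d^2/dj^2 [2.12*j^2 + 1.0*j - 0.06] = 4.24000000000000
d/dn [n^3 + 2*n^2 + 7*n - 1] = 3*n^2 + 4*n + 7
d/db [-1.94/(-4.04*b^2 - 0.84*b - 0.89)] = (-15.6752*b - 1.6296)/(4.04*b^2 + 0.84*b + 0.89)^2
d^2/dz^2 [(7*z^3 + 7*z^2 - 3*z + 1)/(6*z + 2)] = (63*z^3 + 63*z^2 + 21*z + 25)/(27*z^3 + 27*z^2 + 9*z + 1)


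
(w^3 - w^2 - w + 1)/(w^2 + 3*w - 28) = (w^3 - w^2 - w + 1)/(w^2 + 3*w - 28)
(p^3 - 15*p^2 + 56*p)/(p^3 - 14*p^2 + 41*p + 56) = p/(p + 1)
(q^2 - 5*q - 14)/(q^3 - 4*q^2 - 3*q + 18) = (q - 7)/(q^2 - 6*q + 9)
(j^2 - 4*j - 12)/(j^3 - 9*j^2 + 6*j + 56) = (j - 6)/(j^2 - 11*j + 28)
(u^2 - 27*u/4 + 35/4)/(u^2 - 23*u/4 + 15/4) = (4*u - 7)/(4*u - 3)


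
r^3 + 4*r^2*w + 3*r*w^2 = r*(r + w)*(r + 3*w)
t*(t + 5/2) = t^2 + 5*t/2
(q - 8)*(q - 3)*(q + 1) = q^3 - 10*q^2 + 13*q + 24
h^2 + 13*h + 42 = (h + 6)*(h + 7)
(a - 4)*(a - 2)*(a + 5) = a^3 - a^2 - 22*a + 40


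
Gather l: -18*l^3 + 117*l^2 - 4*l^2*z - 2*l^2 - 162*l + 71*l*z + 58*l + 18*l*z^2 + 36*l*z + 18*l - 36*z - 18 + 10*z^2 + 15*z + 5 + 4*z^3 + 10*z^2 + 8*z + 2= -18*l^3 + l^2*(115 - 4*z) + l*(18*z^2 + 107*z - 86) + 4*z^3 + 20*z^2 - 13*z - 11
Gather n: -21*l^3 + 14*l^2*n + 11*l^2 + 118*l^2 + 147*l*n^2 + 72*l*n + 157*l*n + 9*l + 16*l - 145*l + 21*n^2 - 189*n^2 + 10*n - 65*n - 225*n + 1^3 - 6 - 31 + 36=-21*l^3 + 129*l^2 - 120*l + n^2*(147*l - 168) + n*(14*l^2 + 229*l - 280)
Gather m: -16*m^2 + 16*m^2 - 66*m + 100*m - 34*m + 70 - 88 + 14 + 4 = 0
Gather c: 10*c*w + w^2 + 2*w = 10*c*w + w^2 + 2*w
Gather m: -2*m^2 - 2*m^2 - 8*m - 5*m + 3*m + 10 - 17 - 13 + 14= -4*m^2 - 10*m - 6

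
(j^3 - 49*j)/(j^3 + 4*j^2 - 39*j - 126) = j*(j - 7)/(j^2 - 3*j - 18)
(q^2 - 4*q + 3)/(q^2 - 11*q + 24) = (q - 1)/(q - 8)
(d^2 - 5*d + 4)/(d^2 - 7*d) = (d^2 - 5*d + 4)/(d*(d - 7))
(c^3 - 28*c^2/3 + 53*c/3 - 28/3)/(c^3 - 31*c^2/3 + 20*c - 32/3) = (c - 7)/(c - 8)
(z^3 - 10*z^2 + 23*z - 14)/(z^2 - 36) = (z^3 - 10*z^2 + 23*z - 14)/(z^2 - 36)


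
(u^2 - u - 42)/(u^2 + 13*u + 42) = (u - 7)/(u + 7)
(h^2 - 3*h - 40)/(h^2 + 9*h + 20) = (h - 8)/(h + 4)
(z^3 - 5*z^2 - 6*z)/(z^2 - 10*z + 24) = z*(z + 1)/(z - 4)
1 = 1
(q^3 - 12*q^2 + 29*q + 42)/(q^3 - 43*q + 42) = (q^2 - 6*q - 7)/(q^2 + 6*q - 7)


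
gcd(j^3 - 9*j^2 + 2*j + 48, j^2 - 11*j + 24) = j^2 - 11*j + 24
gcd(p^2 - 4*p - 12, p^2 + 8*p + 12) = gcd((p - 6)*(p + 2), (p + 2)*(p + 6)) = p + 2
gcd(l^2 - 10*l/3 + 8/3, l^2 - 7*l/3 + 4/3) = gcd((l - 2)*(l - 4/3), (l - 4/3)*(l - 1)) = l - 4/3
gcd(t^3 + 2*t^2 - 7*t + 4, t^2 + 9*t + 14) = 1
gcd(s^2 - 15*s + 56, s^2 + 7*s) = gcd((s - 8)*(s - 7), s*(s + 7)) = 1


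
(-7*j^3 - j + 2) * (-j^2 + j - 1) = 7*j^5 - 7*j^4 + 8*j^3 - 3*j^2 + 3*j - 2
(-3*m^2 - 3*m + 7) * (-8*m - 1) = 24*m^3 + 27*m^2 - 53*m - 7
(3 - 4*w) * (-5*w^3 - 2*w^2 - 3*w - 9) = 20*w^4 - 7*w^3 + 6*w^2 + 27*w - 27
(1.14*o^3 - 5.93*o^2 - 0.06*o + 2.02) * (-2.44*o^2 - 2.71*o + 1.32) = -2.7816*o^5 + 11.3798*o^4 + 17.7215*o^3 - 12.5938*o^2 - 5.5534*o + 2.6664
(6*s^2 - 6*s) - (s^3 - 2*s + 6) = -s^3 + 6*s^2 - 4*s - 6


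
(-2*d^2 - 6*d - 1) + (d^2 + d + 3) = -d^2 - 5*d + 2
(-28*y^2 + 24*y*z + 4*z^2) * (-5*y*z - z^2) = 140*y^3*z - 92*y^2*z^2 - 44*y*z^3 - 4*z^4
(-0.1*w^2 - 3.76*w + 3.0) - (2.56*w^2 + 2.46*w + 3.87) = -2.66*w^2 - 6.22*w - 0.87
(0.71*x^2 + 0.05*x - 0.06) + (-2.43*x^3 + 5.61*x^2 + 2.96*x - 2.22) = -2.43*x^3 + 6.32*x^2 + 3.01*x - 2.28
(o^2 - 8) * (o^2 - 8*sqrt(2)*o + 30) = o^4 - 8*sqrt(2)*o^3 + 22*o^2 + 64*sqrt(2)*o - 240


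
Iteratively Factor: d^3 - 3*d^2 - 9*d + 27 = (d + 3)*(d^2 - 6*d + 9) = (d - 3)*(d + 3)*(d - 3)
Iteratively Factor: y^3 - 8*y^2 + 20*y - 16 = (y - 2)*(y^2 - 6*y + 8) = (y - 4)*(y - 2)*(y - 2)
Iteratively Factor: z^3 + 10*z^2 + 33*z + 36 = (z + 3)*(z^2 + 7*z + 12) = (z + 3)*(z + 4)*(z + 3)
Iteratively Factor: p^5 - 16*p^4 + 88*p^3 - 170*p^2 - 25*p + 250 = (p - 5)*(p^4 - 11*p^3 + 33*p^2 - 5*p - 50) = (p - 5)*(p - 2)*(p^3 - 9*p^2 + 15*p + 25) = (p - 5)^2*(p - 2)*(p^2 - 4*p - 5) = (p - 5)^2*(p - 2)*(p + 1)*(p - 5)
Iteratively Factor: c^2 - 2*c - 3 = (c + 1)*(c - 3)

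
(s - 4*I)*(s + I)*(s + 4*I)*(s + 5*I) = s^4 + 6*I*s^3 + 11*s^2 + 96*I*s - 80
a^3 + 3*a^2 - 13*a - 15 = (a - 3)*(a + 1)*(a + 5)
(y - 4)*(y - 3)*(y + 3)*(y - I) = y^4 - 4*y^3 - I*y^3 - 9*y^2 + 4*I*y^2 + 36*y + 9*I*y - 36*I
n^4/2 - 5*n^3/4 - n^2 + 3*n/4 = n*(n/2 + 1/2)*(n - 3)*(n - 1/2)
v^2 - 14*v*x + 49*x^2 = (v - 7*x)^2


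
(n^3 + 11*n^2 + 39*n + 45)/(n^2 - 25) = (n^2 + 6*n + 9)/(n - 5)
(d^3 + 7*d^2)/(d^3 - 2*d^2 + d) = d*(d + 7)/(d^2 - 2*d + 1)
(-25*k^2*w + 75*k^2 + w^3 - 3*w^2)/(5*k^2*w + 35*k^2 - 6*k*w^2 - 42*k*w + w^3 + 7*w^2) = (5*k*w - 15*k + w^2 - 3*w)/(-k*w - 7*k + w^2 + 7*w)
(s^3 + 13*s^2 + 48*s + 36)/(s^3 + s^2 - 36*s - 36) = (s + 6)/(s - 6)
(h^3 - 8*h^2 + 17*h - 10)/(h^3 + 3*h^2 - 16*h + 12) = (h - 5)/(h + 6)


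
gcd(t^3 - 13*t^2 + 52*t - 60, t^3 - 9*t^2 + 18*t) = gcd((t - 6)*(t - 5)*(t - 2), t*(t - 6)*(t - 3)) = t - 6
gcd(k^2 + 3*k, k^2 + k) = k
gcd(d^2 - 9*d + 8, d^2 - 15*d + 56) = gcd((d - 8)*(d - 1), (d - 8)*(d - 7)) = d - 8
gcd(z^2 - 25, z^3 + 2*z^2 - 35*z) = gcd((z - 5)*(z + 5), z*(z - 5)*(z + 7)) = z - 5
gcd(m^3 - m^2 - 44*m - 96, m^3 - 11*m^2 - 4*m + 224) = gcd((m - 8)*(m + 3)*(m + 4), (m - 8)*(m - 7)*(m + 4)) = m^2 - 4*m - 32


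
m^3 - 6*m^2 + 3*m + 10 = (m - 5)*(m - 2)*(m + 1)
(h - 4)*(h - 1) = h^2 - 5*h + 4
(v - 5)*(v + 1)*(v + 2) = v^3 - 2*v^2 - 13*v - 10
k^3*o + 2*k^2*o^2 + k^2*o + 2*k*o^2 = k*(k + 2*o)*(k*o + o)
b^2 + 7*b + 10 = (b + 2)*(b + 5)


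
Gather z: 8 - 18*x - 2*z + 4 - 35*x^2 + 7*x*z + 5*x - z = -35*x^2 - 13*x + z*(7*x - 3) + 12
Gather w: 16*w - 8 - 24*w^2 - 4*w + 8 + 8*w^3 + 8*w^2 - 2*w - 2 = 8*w^3 - 16*w^2 + 10*w - 2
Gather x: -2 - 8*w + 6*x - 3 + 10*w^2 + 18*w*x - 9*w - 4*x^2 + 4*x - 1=10*w^2 - 17*w - 4*x^2 + x*(18*w + 10) - 6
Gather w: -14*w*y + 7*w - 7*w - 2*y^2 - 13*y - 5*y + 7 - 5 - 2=-14*w*y - 2*y^2 - 18*y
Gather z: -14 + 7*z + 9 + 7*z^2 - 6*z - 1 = 7*z^2 + z - 6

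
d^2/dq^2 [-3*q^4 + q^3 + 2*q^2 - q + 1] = -36*q^2 + 6*q + 4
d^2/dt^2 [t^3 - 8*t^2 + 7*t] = 6*t - 16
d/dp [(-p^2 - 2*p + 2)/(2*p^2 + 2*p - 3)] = 2*(p^2 - p + 1)/(4*p^4 + 8*p^3 - 8*p^2 - 12*p + 9)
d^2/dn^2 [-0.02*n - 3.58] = 0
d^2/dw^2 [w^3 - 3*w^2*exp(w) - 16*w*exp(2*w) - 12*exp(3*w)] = -3*w^2*exp(w) - 64*w*exp(2*w) - 12*w*exp(w) + 6*w - 108*exp(3*w) - 64*exp(2*w) - 6*exp(w)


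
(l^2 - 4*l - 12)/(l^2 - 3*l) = (l^2 - 4*l - 12)/(l*(l - 3))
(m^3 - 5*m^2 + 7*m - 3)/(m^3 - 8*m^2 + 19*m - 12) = (m - 1)/(m - 4)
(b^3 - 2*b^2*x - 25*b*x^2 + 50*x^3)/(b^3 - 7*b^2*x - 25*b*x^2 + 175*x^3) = (-b + 2*x)/(-b + 7*x)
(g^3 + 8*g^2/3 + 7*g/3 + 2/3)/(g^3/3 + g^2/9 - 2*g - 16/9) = 3*(3*g^2 + 5*g + 2)/(3*g^2 - 2*g - 16)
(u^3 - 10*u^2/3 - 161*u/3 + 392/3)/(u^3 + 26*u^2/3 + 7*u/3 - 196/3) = (u - 8)/(u + 4)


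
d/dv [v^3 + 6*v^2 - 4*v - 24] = 3*v^2 + 12*v - 4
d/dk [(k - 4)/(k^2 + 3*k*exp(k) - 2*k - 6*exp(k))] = (k^2 + 3*k*exp(k) - 2*k - (k - 4)*(3*k*exp(k) + 2*k - 3*exp(k) - 2) - 6*exp(k))/(k^2 + 3*k*exp(k) - 2*k - 6*exp(k))^2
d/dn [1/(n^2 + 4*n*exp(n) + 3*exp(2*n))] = 2*(-2*n*exp(n) - n - 3*exp(2*n) - 2*exp(n))/(n^2 + 4*n*exp(n) + 3*exp(2*n))^2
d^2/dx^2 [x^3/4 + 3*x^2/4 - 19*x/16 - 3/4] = 3*x/2 + 3/2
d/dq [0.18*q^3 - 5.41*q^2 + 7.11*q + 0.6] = 0.54*q^2 - 10.82*q + 7.11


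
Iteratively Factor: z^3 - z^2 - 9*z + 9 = (z + 3)*(z^2 - 4*z + 3) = (z - 1)*(z + 3)*(z - 3)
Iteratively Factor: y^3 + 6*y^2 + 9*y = (y + 3)*(y^2 + 3*y) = y*(y + 3)*(y + 3)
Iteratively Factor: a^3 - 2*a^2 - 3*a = (a - 3)*(a^2 + a) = a*(a - 3)*(a + 1)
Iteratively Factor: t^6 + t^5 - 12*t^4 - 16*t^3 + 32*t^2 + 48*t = (t)*(t^5 + t^4 - 12*t^3 - 16*t^2 + 32*t + 48) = t*(t + 2)*(t^4 - t^3 - 10*t^2 + 4*t + 24) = t*(t + 2)^2*(t^3 - 3*t^2 - 4*t + 12) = t*(t + 2)^3*(t^2 - 5*t + 6) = t*(t - 2)*(t + 2)^3*(t - 3)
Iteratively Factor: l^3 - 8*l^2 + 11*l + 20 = (l - 5)*(l^2 - 3*l - 4) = (l - 5)*(l - 4)*(l + 1)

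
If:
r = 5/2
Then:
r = 5/2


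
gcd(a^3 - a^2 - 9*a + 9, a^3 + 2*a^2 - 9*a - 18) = a^2 - 9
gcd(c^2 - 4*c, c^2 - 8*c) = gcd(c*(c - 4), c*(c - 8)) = c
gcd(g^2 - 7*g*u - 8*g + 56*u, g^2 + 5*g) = 1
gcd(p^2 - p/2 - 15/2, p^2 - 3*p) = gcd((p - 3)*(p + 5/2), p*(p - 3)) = p - 3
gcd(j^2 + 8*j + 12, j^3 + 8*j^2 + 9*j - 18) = j + 6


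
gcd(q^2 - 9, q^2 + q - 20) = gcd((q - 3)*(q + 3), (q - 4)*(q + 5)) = 1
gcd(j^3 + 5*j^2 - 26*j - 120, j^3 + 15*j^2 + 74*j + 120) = j^2 + 10*j + 24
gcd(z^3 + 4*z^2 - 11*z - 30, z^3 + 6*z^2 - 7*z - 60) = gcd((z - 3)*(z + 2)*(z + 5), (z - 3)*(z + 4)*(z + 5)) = z^2 + 2*z - 15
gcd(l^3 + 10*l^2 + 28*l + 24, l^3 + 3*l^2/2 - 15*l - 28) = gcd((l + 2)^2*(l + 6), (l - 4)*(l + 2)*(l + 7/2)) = l + 2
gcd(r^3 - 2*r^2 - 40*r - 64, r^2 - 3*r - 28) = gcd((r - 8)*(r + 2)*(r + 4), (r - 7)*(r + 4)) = r + 4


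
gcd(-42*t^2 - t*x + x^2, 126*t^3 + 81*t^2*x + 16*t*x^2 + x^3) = 6*t + x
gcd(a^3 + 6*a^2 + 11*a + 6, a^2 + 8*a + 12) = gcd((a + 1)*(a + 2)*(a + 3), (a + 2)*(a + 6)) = a + 2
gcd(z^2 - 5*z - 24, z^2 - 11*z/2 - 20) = z - 8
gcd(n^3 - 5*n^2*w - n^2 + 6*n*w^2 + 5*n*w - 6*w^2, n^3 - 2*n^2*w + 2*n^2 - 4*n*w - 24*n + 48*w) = -n + 2*w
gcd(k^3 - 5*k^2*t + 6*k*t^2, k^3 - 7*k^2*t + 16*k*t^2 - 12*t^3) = k^2 - 5*k*t + 6*t^2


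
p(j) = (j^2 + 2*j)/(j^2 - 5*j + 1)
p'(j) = (5 - 2*j)*(j^2 + 2*j)/(j^2 - 5*j + 1)^2 + (2*j + 2)/(j^2 - 5*j + 1) = (-7*j^2 + 2*j + 2)/(j^4 - 10*j^3 + 27*j^2 - 10*j + 1)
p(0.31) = -1.58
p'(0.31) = 9.45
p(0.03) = 0.07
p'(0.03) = 2.84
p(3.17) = -3.41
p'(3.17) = -2.69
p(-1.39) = -0.09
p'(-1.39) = -0.15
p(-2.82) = 0.10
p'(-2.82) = -0.11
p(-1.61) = -0.05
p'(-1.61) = -0.14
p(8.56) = 2.87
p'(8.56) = -0.50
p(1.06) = -1.02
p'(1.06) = -0.37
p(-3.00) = 0.12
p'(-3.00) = -0.11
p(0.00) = 0.00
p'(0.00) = 2.00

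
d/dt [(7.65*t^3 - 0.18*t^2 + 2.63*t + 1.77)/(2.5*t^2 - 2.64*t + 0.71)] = (19.125*t^4 - 40.392*t^3 + 10.1947*t^2 - 9.1056*t + 6.5401)/(6.25*t^4 - 13.2*t^3 + 10.5196*t^2 - 3.7488*t + 0.5041)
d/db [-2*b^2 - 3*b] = -4*b - 3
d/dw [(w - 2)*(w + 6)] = 2*w + 4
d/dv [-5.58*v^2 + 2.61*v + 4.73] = 2.61 - 11.16*v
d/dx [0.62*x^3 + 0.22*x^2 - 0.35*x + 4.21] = 1.86*x^2 + 0.44*x - 0.35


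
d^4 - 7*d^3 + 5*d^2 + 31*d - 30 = (d - 5)*(d - 3)*(d - 1)*(d + 2)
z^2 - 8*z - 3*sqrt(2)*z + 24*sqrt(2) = (z - 8)*(z - 3*sqrt(2))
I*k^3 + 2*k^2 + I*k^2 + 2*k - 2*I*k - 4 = (k + 2)*(k - 2*I)*(I*k - I)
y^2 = y^2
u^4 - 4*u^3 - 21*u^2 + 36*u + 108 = (u - 6)*(u - 3)*(u + 2)*(u + 3)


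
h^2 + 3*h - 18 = (h - 3)*(h + 6)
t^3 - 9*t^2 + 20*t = t*(t - 5)*(t - 4)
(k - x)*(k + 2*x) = k^2 + k*x - 2*x^2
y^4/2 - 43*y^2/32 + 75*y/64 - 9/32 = (y/2 + 1)*(y - 3/4)^2*(y - 1/2)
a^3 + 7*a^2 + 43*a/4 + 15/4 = (a + 1/2)*(a + 3/2)*(a + 5)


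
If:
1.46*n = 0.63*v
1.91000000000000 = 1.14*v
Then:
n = 0.72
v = 1.68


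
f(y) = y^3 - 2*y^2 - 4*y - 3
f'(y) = 3*y^2 - 4*y - 4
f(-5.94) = -259.39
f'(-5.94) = 125.61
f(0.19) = -3.83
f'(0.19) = -4.65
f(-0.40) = -1.78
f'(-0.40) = -1.92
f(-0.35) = -1.89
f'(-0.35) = -2.23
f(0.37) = -4.70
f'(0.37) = -5.07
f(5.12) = 58.31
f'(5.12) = 54.16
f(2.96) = -6.43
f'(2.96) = 10.44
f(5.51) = 81.52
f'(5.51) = 65.04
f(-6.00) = -267.00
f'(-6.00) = 128.00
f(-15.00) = -3768.00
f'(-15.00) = 731.00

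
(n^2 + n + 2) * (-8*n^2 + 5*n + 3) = -8*n^4 - 3*n^3 - 8*n^2 + 13*n + 6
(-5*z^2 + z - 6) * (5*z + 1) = -25*z^3 - 29*z - 6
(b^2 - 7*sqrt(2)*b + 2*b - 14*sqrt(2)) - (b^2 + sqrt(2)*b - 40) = -8*sqrt(2)*b + 2*b - 14*sqrt(2) + 40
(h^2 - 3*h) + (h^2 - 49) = 2*h^2 - 3*h - 49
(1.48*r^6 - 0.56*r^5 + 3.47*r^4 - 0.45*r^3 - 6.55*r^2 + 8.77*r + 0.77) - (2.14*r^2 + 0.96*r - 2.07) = 1.48*r^6 - 0.56*r^5 + 3.47*r^4 - 0.45*r^3 - 8.69*r^2 + 7.81*r + 2.84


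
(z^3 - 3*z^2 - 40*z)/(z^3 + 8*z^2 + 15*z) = (z - 8)/(z + 3)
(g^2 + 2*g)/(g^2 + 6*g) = (g + 2)/(g + 6)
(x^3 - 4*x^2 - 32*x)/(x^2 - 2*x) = (x^2 - 4*x - 32)/(x - 2)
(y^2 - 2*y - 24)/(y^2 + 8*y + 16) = (y - 6)/(y + 4)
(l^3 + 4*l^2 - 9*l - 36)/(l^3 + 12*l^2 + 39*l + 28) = (l^2 - 9)/(l^2 + 8*l + 7)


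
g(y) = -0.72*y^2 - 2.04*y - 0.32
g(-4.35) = -5.07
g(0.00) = -0.32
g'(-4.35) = 4.22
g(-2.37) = 0.47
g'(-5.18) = 5.42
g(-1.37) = 1.12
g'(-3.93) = 3.62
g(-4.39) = -5.24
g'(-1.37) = -0.07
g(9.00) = -77.00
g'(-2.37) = 1.37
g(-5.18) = -9.07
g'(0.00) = -2.04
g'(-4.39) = 4.28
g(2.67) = -10.90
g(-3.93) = -3.42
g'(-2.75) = 1.92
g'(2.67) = -5.88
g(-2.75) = -0.15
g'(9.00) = -15.00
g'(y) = -1.44*y - 2.04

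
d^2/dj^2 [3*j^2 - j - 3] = 6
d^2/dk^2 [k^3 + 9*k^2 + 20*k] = 6*k + 18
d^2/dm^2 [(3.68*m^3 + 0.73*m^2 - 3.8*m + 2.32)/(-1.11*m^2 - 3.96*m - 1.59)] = (2.8421709430404e-14*m^4 - 86.645376*m^3 - 148.445082*m^2 - 157.24692*m - 116.117154)/(1.367631*m^6 + 14.637348*m^5 + 58.096845*m^4 + 104.03316*m^3 + 83.219805*m^2 + 30.033828*m + 4.019679)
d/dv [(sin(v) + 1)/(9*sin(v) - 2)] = -11*cos(v)/(9*sin(v) - 2)^2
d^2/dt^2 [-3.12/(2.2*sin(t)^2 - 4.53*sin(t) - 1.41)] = (-60.4032*sin(t)^4 + 93.28176*sin(t)^3 - 12.133368*sin(t)^2 - 166.635144*sin(t) + 147.406896)/(-2.2*sin(t)^2 + 4.53*sin(t) + 1.41)^3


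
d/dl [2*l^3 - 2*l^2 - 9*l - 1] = 6*l^2 - 4*l - 9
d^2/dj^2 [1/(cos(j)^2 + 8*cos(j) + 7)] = 2*(-2*sin(j)^4 + 19*sin(j)^2 + 43*cos(j) - 3*cos(3*j) + 40)/((cos(j) + 1)^3*(cos(j) + 7)^3)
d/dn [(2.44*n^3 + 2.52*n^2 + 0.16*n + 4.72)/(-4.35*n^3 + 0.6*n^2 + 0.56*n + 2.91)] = (-3.5527136788005e-15*n^5 + 12.426*n^4 + 4.1248*n^3 + 84.2124*n^2 + 9.0024*n - 2.1776)/(18.9225*n^6 - 5.22*n^5 - 4.512*n^4 - 24.645*n^3 + 3.8056*n^2 + 3.2592*n + 8.4681)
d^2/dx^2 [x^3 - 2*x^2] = 6*x - 4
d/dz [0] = 0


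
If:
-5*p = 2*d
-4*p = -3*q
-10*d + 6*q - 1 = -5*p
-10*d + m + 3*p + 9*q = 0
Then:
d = -5/76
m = -20/19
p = 1/38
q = 2/57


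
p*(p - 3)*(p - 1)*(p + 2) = p^4 - 2*p^3 - 5*p^2 + 6*p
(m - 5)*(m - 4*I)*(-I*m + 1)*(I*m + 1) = m^4 - 5*m^3 - 4*I*m^3 + m^2 + 20*I*m^2 - 5*m - 4*I*m + 20*I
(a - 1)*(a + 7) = a^2 + 6*a - 7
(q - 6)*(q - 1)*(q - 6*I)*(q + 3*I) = q^4 - 7*q^3 - 3*I*q^3 + 24*q^2 + 21*I*q^2 - 126*q - 18*I*q + 108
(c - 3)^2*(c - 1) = c^3 - 7*c^2 + 15*c - 9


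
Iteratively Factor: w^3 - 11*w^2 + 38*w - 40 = (w - 2)*(w^2 - 9*w + 20) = (w - 5)*(w - 2)*(w - 4)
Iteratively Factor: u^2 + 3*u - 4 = (u - 1)*(u + 4)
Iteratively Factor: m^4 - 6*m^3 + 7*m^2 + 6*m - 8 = (m - 4)*(m^3 - 2*m^2 - m + 2) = (m - 4)*(m - 2)*(m^2 - 1) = (m - 4)*(m - 2)*(m + 1)*(m - 1)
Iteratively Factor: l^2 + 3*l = (l)*(l + 3)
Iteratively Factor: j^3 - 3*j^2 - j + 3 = (j + 1)*(j^2 - 4*j + 3) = (j - 3)*(j + 1)*(j - 1)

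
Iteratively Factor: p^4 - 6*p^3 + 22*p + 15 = (p + 1)*(p^3 - 7*p^2 + 7*p + 15) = (p - 3)*(p + 1)*(p^2 - 4*p - 5) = (p - 5)*(p - 3)*(p + 1)*(p + 1)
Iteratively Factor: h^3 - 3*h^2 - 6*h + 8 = (h + 2)*(h^2 - 5*h + 4) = (h - 1)*(h + 2)*(h - 4)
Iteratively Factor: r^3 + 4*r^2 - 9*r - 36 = (r + 4)*(r^2 - 9) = (r + 3)*(r + 4)*(r - 3)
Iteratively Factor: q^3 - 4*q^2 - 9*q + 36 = (q - 3)*(q^2 - q - 12) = (q - 3)*(q + 3)*(q - 4)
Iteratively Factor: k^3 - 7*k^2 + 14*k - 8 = (k - 1)*(k^2 - 6*k + 8) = (k - 2)*(k - 1)*(k - 4)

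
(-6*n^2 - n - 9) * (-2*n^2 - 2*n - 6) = 12*n^4 + 14*n^3 + 56*n^2 + 24*n + 54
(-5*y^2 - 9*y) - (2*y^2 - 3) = -7*y^2 - 9*y + 3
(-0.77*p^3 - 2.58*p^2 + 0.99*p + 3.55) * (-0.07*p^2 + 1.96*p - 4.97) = 0.0539*p^5 - 1.3286*p^4 - 1.2992*p^3 + 14.5145*p^2 + 2.0377*p - 17.6435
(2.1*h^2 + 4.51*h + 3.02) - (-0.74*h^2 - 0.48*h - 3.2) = 2.84*h^2 + 4.99*h + 6.22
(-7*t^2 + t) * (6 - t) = 7*t^3 - 43*t^2 + 6*t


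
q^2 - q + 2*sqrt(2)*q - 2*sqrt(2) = (q - 1)*(q + 2*sqrt(2))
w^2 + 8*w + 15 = (w + 3)*(w + 5)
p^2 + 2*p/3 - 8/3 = (p - 4/3)*(p + 2)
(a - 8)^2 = a^2 - 16*a + 64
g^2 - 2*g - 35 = (g - 7)*(g + 5)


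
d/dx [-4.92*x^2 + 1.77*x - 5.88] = 1.77 - 9.84*x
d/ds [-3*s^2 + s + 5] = 1 - 6*s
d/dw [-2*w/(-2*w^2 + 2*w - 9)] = 2*(9 - 2*w^2)/(4*w^4 - 8*w^3 + 40*w^2 - 36*w + 81)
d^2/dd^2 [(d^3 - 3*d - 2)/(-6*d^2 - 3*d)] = 2*(11*d^3 + 24*d^2 + 12*d + 2)/(3*d^3*(8*d^3 + 12*d^2 + 6*d + 1))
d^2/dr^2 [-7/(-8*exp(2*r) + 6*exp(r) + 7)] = 14*((3 - 16*exp(r))*(-8*exp(2*r) + 6*exp(r) + 7) - 4*(8*exp(r) - 3)^2*exp(r))*exp(r)/(-8*exp(2*r) + 6*exp(r) + 7)^3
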